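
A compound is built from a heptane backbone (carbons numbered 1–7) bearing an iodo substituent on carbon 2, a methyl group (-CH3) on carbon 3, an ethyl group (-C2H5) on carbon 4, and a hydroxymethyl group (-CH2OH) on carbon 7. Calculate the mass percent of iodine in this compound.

42.56%

Atom tally by fragment:
  CH3 → C:1 H:3
  CH(I) → C:1 H:1 I:1
  CH(CH3) → C:2 H:4
  CH(C2H5) → C:3 H:6
  CH2 → C:1 H:2
  CH2 → C:1 H:2
  CH2CH2OH → C:2 H:5 O:1
Element totals:
  C: 11
  H: 23
  I: 1
  O: 1
Molecular formula: C11H23IO.
Molar mass = 298.208 g/mol.
Mass from I: 1 × 126.904 = 126.904 g/mol.
%I = 126.904 / 298.208 × 100 = 42.56%.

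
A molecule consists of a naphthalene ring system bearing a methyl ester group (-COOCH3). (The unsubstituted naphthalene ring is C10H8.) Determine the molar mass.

Atom tally by fragment:
  naphthalene ring system core → C:10 H:8
  (− 1 ring H displaced by substituents)
  + COOCH3 → C:2 H:3 O:2
Element totals:
  C: 12
  H: 10
  O: 2
Molecular formula: C12H10O2.
  M = 12(12.011) + 10(1.008) + 2(15.999)
    = 144.132 + 10.080 + 31.998 = 186.210

186.21 g/mol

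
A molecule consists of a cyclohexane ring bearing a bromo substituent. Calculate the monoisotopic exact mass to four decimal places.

Atom tally by fragment:
  cyclohexane ring core → C:6 H:12
  (− 1 ring H displaced by substituents)
  + Br → Br:1
Element totals:
  C: 6
  H: 11
  Br: 1
Molecular formula: C6H11Br.
  M = 6(12.0) + 11(1.007825) + 78.918338
    = 72.000000 + 11.086075 + 78.918338 = 162.004413

162.0044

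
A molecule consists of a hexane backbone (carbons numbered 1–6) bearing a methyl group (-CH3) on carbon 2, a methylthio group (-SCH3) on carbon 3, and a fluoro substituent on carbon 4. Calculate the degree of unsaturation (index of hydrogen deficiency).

0

Atom tally by fragment:
  CH3 → C:1 H:3
  CH(CH3) → C:2 H:4
  CH(SCH3) → C:2 H:4 S:1
  CH(F) → C:1 H:1 F:1
  CH2 → C:1 H:2
  CH3 → C:1 H:3
Element totals:
  C: 8
  H: 17
  F: 1
  S: 1
Molecular formula: C8H17FS.
DoU = (2C + 2 + N − H − X) / 2 = (2·8 + 2 + 0 − 17 − 1) / 2 = 0.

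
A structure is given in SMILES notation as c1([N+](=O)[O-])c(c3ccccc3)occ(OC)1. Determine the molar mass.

Atom tally by fragment:
  furan ring core → C:4 H:4 O:1
  (− 3 ring H displaced by substituents)
  + NO2 → N:1 O:2
  + C6H5 → C:6 H:5
  + OCH3 → C:1 H:3 O:1
Element totals:
  C: 11
  H: 9
  N: 1
  O: 4
Molecular formula: C11H9NO4.
  M = 11(12.011) + 9(1.008) + 14.007 + 4(15.999)
    = 132.121 + 9.072 + 14.007 + 63.996 = 219.196

219.20 g/mol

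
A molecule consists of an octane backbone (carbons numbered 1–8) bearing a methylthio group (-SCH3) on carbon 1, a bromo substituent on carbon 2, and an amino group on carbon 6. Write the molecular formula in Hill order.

Atom tally by fragment:
  CH3SCH2 → C:2 H:5 S:1
  CH(Br) → C:1 H:1 Br:1
  CH2 → C:1 H:2
  CH2 → C:1 H:2
  CH2 → C:1 H:2
  CH(NH2) → C:1 H:3 N:1
  CH2 → C:1 H:2
  CH3 → C:1 H:3
Element totals:
  C: 9
  H: 20
  Br: 1
  N: 1
  S: 1

C9H20BrNS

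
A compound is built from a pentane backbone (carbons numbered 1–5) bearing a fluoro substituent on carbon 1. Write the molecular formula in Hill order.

C5H11F

Atom tally by fragment:
  FCH2 → C:1 H:2 F:1
  CH2 → C:1 H:2
  CH2 → C:1 H:2
  CH2 → C:1 H:2
  CH3 → C:1 H:3
Element totals:
  C: 5
  H: 11
  F: 1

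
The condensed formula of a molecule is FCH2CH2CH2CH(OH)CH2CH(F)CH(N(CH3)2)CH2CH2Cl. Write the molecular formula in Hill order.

C11H22ClF2NO

Atom tally by fragment:
  FCH2 → C:1 H:2 F:1
  CH2 → C:1 H:2
  CH2 → C:1 H:2
  CH(OH) → C:1 H:2 O:1
  CH2 → C:1 H:2
  CH(F) → C:1 H:1 F:1
  CH(N(CH3)2) → C:3 H:7 N:1
  CH2 → C:1 H:2
  CH2Cl → C:1 H:2 Cl:1
Element totals:
  C: 11
  H: 22
  Cl: 1
  F: 2
  N: 1
  O: 1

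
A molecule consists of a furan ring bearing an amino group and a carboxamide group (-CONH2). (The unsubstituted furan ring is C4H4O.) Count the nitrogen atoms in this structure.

2

Atom tally by fragment:
  furan ring core → C:4 H:4 O:1
  (− 2 ring H displaced by substituents)
  + NH2 → N:1 H:2
  + CONH2 → C:1 H:2 O:1 N:1
Element totals:
  C: 5
  H: 6
  N: 2
  O: 2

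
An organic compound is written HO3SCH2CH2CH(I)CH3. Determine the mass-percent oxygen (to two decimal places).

Atom tally by fragment:
  HO3SCH2 → C:1 H:3 S:1 O:3
  CH2 → C:1 H:2
  CH(I) → C:1 H:1 I:1
  CH3 → C:1 H:3
Element totals:
  C: 4
  H: 9
  I: 1
  O: 3
  S: 1
Molecular formula: C4H9IO3S.
Molar mass = 264.077 g/mol.
Mass from O: 3 × 15.999 = 47.997 g/mol.
%O = 47.997 / 264.077 × 100 = 18.18%.

18.18%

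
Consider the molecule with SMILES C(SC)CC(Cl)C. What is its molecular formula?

Atom tally by fragment:
  CH3SCH2 → C:2 H:5 S:1
  CH2 → C:1 H:2
  CH(Cl) → C:1 H:1 Cl:1
  CH3 → C:1 H:3
Element totals:
  C: 5
  H: 11
  Cl: 1
  S: 1

C5H11ClS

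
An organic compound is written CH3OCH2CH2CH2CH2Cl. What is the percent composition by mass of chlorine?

28.92%

Atom tally by fragment:
  CH3OCH2 → C:2 H:5 O:1
  CH2 → C:1 H:2
  CH2 → C:1 H:2
  CH2Cl → C:1 H:2 Cl:1
Element totals:
  C: 5
  H: 11
  Cl: 1
  O: 1
Molecular formula: C5H11ClO.
Molar mass = 122.592 g/mol.
Mass from Cl: 1 × 35.45 = 35.450 g/mol.
%Cl = 35.450 / 122.592 × 100 = 28.92%.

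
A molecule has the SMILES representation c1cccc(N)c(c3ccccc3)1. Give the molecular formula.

Atom tally by fragment:
  benzene ring core → C:6 H:6
  (− 2 ring H displaced by substituents)
  + NH2 → N:1 H:2
  + C6H5 → C:6 H:5
Element totals:
  C: 12
  H: 11
  N: 1

C12H11N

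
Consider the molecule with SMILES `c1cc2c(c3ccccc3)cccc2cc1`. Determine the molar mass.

Atom tally by fragment:
  naphthalene ring system core → C:10 H:8
  (− 1 ring H displaced by substituents)
  + C6H5 → C:6 H:5
Element totals:
  C: 16
  H: 12
Molecular formula: C16H12.
  M = 16(12.011) + 12(1.008)
    = 192.176 + 12.096 = 204.272

204.27 g/mol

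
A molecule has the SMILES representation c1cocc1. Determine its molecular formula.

C4H4O

Atom tally by fragment:
  furan ring core → C:4 H:4 O:1
Element totals:
  C: 4
  H: 4
  O: 1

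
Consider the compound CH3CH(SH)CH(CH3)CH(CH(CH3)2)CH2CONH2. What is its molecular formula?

C10H21NOS

Element totals:
  C: 10
  H: 21
  N: 1
  O: 1
  S: 1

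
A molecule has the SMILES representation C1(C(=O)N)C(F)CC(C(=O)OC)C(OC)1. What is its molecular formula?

Atom tally by fragment:
  cyclopentane ring core → C:5 H:10
  (− 4 ring H displaced by substituents)
  + CONH2 → C:1 H:2 O:1 N:1
  + F → F:1
  + COOCH3 → C:2 H:3 O:2
  + OCH3 → C:1 H:3 O:1
Element totals:
  C: 9
  H: 14
  F: 1
  N: 1
  O: 4

C9H14FNO4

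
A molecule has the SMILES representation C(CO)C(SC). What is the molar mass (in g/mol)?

106.18 g/mol

Atom tally by fragment:
  HOCH2CH2 → C:2 H:5 O:1
  CH2SCH3 → C:2 H:5 S:1
Element totals:
  C: 4
  H: 10
  O: 1
  S: 1
Molecular formula: C4H10OS.
  M = 4(12.011) + 10(1.008) + 15.999 + 32.06
    = 48.044 + 10.080 + 15.999 + 32.060 = 106.183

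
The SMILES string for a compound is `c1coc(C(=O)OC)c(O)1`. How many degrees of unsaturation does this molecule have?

Atom tally by fragment:
  furan ring core → C:4 H:4 O:1
  (− 2 ring H displaced by substituents)
  + COOCH3 → C:2 H:3 O:2
  + OH → O:1 H:1
Element totals:
  C: 6
  H: 6
  O: 4
Molecular formula: C6H6O4.
DoU = (2C + 2 + N − H − X) / 2 = (2·6 + 2 + 0 − 6 − 0) / 2 = 4.

4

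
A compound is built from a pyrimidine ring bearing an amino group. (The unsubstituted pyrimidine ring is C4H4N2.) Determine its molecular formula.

Atom tally by fragment:
  pyrimidine ring core → C:4 H:4 N:2
  (− 1 ring H displaced by substituents)
  + NH2 → N:1 H:2
Element totals:
  C: 4
  H: 5
  N: 3

C4H5N3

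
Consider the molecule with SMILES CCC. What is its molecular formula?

C3H8

Atom tally by fragment:
  CH3 → C:1 H:3
  CH2 → C:1 H:2
  CH3 → C:1 H:3
Element totals:
  C: 3
  H: 8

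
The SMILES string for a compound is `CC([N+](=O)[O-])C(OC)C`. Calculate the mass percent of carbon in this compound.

45.10%

Atom tally by fragment:
  CH3 → C:1 H:3
  CH(NO2) → C:1 H:1 N:1 O:2
  CH(OCH3) → C:2 H:4 O:1
  CH3 → C:1 H:3
Element totals:
  C: 5
  H: 11
  N: 1
  O: 3
Molecular formula: C5H11NO3.
Molar mass = 133.147 g/mol.
Mass from C: 5 × 12.011 = 60.055 g/mol.
%C = 60.055 / 133.147 × 100 = 45.10%.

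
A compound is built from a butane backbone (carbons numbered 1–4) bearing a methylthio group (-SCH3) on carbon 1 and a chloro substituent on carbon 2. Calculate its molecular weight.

138.65 g/mol

Atom tally by fragment:
  CH3SCH2 → C:2 H:5 S:1
  CH(Cl) → C:1 H:1 Cl:1
  CH2 → C:1 H:2
  CH3 → C:1 H:3
Element totals:
  C: 5
  H: 11
  Cl: 1
  S: 1
Molecular formula: C5H11ClS.
  M = 5(12.011) + 11(1.008) + 35.45 + 32.06
    = 60.055 + 11.088 + 35.450 + 32.060 = 138.653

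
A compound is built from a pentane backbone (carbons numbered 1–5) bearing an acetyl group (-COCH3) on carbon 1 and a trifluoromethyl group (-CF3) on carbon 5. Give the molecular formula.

Atom tally by fragment:
  CH3COCH2 → C:3 H:5 O:1
  CH2 → C:1 H:2
  CH2 → C:1 H:2
  CH2 → C:1 H:2
  CH2CF3 → C:2 H:2 F:3
Element totals:
  C: 8
  H: 13
  F: 3
  O: 1

C8H13F3O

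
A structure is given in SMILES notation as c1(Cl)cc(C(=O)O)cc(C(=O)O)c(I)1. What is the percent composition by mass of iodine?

Atom tally by fragment:
  benzene ring core → C:6 H:6
  (− 4 ring H displaced by substituents)
  + Cl → Cl:1
  + COOH → C:1 H:1 O:2
  + COOH → C:1 H:1 O:2
  + I → I:1
Element totals:
  C: 8
  H: 4
  Cl: 1
  I: 1
  O: 4
Molecular formula: C8H4ClIO4.
Molar mass = 326.470 g/mol.
Mass from I: 1 × 126.904 = 126.904 g/mol.
%I = 126.904 / 326.470 × 100 = 38.87%.

38.87%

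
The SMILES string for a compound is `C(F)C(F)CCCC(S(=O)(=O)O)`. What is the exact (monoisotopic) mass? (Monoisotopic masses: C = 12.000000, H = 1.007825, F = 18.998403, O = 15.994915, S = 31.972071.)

202.0475

Atom tally by fragment:
  FCH2 → C:1 H:2 F:1
  CH(F) → C:1 H:1 F:1
  CH2 → C:1 H:2
  CH2 → C:1 H:2
  CH2 → C:1 H:2
  CH2SO3H → C:1 H:3 S:1 O:3
Element totals:
  C: 6
  H: 12
  F: 2
  O: 3
  S: 1
Molecular formula: C6H12F2O3S.
  M = 6(12.0) + 12(1.007825) + 2(18.998403) + 3(15.994915) + 31.972071
    = 72.000000 + 12.093900 + 37.996806 + 47.984745 + 31.972071 = 202.047522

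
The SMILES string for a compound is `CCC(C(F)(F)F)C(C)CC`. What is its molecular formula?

C8H15F3

Atom tally by fragment:
  CH3 → C:1 H:3
  CH2 → C:1 H:2
  CH(CF3) → C:2 H:1 F:3
  CH(CH3) → C:2 H:4
  CH2 → C:1 H:2
  CH3 → C:1 H:3
Element totals:
  C: 8
  H: 15
  F: 3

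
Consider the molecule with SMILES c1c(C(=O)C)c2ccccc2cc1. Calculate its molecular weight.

Atom tally by fragment:
  naphthalene ring system core → C:10 H:8
  (− 1 ring H displaced by substituents)
  + COCH3 → C:2 H:3 O:1
Element totals:
  C: 12
  H: 10
  O: 1
Molecular formula: C12H10O.
  M = 12(12.011) + 10(1.008) + 15.999
    = 144.132 + 10.080 + 15.999 = 170.211

170.21 g/mol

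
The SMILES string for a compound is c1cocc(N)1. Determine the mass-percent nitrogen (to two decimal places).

Atom tally by fragment:
  furan ring core → C:4 H:4 O:1
  (− 1 ring H displaced by substituents)
  + NH2 → N:1 H:2
Element totals:
  C: 4
  H: 5
  N: 1
  O: 1
Molecular formula: C4H5NO.
Molar mass = 83.090 g/mol.
Mass from N: 1 × 14.007 = 14.007 g/mol.
%N = 14.007 / 83.090 × 100 = 16.86%.

16.86%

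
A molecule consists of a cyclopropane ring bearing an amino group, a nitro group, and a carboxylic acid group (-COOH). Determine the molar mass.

Atom tally by fragment:
  cyclopropane ring core → C:3 H:6
  (− 3 ring H displaced by substituents)
  + NH2 → N:1 H:2
  + NO2 → N:1 O:2
  + COOH → C:1 H:1 O:2
Element totals:
  C: 4
  H: 6
  N: 2
  O: 4
Molecular formula: C4H6N2O4.
  M = 4(12.011) + 6(1.008) + 2(14.007) + 4(15.999)
    = 48.044 + 6.048 + 28.014 + 63.996 = 146.102

146.10 g/mol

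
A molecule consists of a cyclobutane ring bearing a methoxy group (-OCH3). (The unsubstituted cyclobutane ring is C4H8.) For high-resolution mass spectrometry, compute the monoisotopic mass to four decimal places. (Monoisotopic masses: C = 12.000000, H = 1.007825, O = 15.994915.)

86.0732

Atom tally by fragment:
  cyclobutane ring core → C:4 H:8
  (− 1 ring H displaced by substituents)
  + OCH3 → C:1 H:3 O:1
Element totals:
  C: 5
  H: 10
  O: 1
Molecular formula: C5H10O.
  M = 5(12.0) + 10(1.007825) + 15.994915
    = 60.000000 + 10.078250 + 15.994915 = 86.073165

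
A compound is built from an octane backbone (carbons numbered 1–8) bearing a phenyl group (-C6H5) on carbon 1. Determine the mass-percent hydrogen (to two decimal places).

Atom tally by fragment:
  C6H5CH2 → C:7 H:7
  CH2 → C:1 H:2
  CH2 → C:1 H:2
  CH2 → C:1 H:2
  CH2 → C:1 H:2
  CH2 → C:1 H:2
  CH2 → C:1 H:2
  CH3 → C:1 H:3
Element totals:
  C: 14
  H: 22
Molecular formula: C14H22.
Molar mass = 190.330 g/mol.
Mass from H: 22 × 1.008 = 22.176 g/mol.
%H = 22.176 / 190.330 × 100 = 11.65%.

11.65%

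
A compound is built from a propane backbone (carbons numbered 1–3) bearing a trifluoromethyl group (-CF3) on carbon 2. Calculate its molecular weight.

112.09 g/mol

Atom tally by fragment:
  CH3 → C:1 H:3
  CH(CF3) → C:2 H:1 F:3
  CH3 → C:1 H:3
Element totals:
  C: 4
  H: 7
  F: 3
Molecular formula: C4H7F3.
  M = 4(12.011) + 7(1.008) + 3(18.998)
    = 48.044 + 7.056 + 56.994 = 112.094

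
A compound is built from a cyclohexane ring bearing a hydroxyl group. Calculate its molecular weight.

100.16 g/mol

Atom tally by fragment:
  cyclohexane ring core → C:6 H:12
  (− 1 ring H displaced by substituents)
  + OH → O:1 H:1
Element totals:
  C: 6
  H: 12
  O: 1
Molecular formula: C6H12O.
  M = 6(12.011) + 12(1.008) + 15.999
    = 72.066 + 12.096 + 15.999 = 100.161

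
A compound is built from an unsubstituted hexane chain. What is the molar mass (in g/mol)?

86.18 g/mol

Atom tally by fragment:
  CH3 → C:1 H:3
  CH2 → C:1 H:2
  CH2 → C:1 H:2
  CH2 → C:1 H:2
  CH2 → C:1 H:2
  CH3 → C:1 H:3
Element totals:
  C: 6
  H: 14
Molecular formula: C6H14.
  M = 6(12.011) + 14(1.008)
    = 72.066 + 14.112 = 86.178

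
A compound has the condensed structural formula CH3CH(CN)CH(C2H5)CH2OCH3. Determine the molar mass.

Atom tally by fragment:
  CH3 → C:1 H:3
  CH(CN) → C:2 H:1 N:1
  CH(C2H5) → C:3 H:6
  CH2OCH3 → C:2 H:5 O:1
Element totals:
  C: 8
  H: 15
  N: 1
  O: 1
Molecular formula: C8H15NO.
  M = 8(12.011) + 15(1.008) + 14.007 + 15.999
    = 96.088 + 15.120 + 14.007 + 15.999 = 141.214

141.21 g/mol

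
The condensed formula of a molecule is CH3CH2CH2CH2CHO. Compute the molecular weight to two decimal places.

86.13 g/mol

Atom tally by fragment:
  CH3 → C:1 H:3
  CH2 → C:1 H:2
  CH2 → C:1 H:2
  CH2CHO → C:2 H:3 O:1
Element totals:
  C: 5
  H: 10
  O: 1
Molecular formula: C5H10O.
  M = 5(12.011) + 10(1.008) + 15.999
    = 60.055 + 10.080 + 15.999 = 86.134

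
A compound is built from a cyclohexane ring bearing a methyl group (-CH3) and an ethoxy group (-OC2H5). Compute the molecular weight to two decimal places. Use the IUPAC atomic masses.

142.24 g/mol

Atom tally by fragment:
  cyclohexane ring core → C:6 H:12
  (− 2 ring H displaced by substituents)
  + CH3 → C:1 H:3
  + OC2H5 → C:2 H:5 O:1
Element totals:
  C: 9
  H: 18
  O: 1
Molecular formula: C9H18O.
  M = 9(12.011) + 18(1.008) + 15.999
    = 108.099 + 18.144 + 15.999 = 142.242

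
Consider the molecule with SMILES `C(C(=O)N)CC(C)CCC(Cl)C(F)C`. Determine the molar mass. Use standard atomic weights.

Atom tally by fragment:
  H2NOCCH2 → C:2 H:4 O:1 N:1
  CH2 → C:1 H:2
  CH(CH3) → C:2 H:4
  CH2 → C:1 H:2
  CH2 → C:1 H:2
  CH(Cl) → C:1 H:1 Cl:1
  CH(F) → C:1 H:1 F:1
  CH3 → C:1 H:3
Element totals:
  C: 10
  H: 19
  Cl: 1
  F: 1
  N: 1
  O: 1
Molecular formula: C10H19ClFNO.
  M = 10(12.011) + 19(1.008) + 35.45 + 18.998 + 14.007 + 15.999
    = 120.110 + 19.152 + 35.450 + 18.998 + 14.007 + 15.999 = 223.716

223.72 g/mol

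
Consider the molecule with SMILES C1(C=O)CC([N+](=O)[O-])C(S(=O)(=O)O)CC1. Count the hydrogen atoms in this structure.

Atom tally by fragment:
  cyclohexane ring core → C:6 H:12
  (− 3 ring H displaced by substituents)
  + CHO → C:1 H:1 O:1
  + NO2 → N:1 O:2
  + SO3H → S:1 O:3 H:1
Element totals:
  C: 7
  H: 11
  N: 1
  O: 6
  S: 1

11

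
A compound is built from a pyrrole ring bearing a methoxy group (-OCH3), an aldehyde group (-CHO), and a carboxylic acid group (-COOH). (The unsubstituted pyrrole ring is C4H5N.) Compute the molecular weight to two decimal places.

169.14 g/mol

Atom tally by fragment:
  pyrrole ring core → C:4 H:5 N:1
  (− 3 ring H displaced by substituents)
  + OCH3 → C:1 H:3 O:1
  + CHO → C:1 H:1 O:1
  + COOH → C:1 H:1 O:2
Element totals:
  C: 7
  H: 7
  N: 1
  O: 4
Molecular formula: C7H7NO4.
  M = 7(12.011) + 7(1.008) + 14.007 + 4(15.999)
    = 84.077 + 7.056 + 14.007 + 63.996 = 169.136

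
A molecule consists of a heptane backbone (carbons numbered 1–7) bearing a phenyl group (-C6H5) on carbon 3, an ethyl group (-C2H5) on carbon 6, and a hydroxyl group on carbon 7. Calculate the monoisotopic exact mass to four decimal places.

Atom tally by fragment:
  CH3 → C:1 H:3
  CH2 → C:1 H:2
  CH(C6H5) → C:7 H:6
  CH2 → C:1 H:2
  CH2 → C:1 H:2
  CH(C2H5) → C:3 H:6
  CH2OH → C:1 H:3 O:1
Element totals:
  C: 15
  H: 24
  O: 1
Molecular formula: C15H24O.
  M = 15(12.0) + 24(1.007825) + 15.994915
    = 180.000000 + 24.187800 + 15.994915 = 220.182715

220.1827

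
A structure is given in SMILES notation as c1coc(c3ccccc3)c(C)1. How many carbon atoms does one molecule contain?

Atom tally by fragment:
  furan ring core → C:4 H:4 O:1
  (− 2 ring H displaced by substituents)
  + C6H5 → C:6 H:5
  + CH3 → C:1 H:3
Element totals:
  C: 11
  H: 10
  O: 1

11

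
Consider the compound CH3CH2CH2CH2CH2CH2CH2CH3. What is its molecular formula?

Element totals:
  C: 8
  H: 18

C8H18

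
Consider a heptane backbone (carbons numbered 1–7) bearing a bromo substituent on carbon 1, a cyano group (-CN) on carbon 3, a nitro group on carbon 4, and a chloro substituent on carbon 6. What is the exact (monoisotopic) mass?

281.9771

Atom tally by fragment:
  BrCH2 → C:1 H:2 Br:1
  CH2 → C:1 H:2
  CH(CN) → C:2 H:1 N:1
  CH(NO2) → C:1 H:1 N:1 O:2
  CH2 → C:1 H:2
  CH(Cl) → C:1 H:1 Cl:1
  CH3 → C:1 H:3
Element totals:
  C: 8
  H: 12
  Br: 1
  Cl: 1
  N: 2
  O: 2
Molecular formula: C8H12BrClN2O2.
  M = 8(12.0) + 12(1.007825) + 78.918338 + 34.968853 + 2(14.003074) + 2(15.994915)
    = 96.000000 + 12.093900 + 78.918338 + 34.968853 + 28.006148 + 31.989830 = 281.977069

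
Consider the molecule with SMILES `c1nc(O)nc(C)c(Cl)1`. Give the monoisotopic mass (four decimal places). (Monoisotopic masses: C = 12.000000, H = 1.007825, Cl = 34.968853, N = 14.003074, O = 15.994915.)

144.0090

Atom tally by fragment:
  pyrimidine ring core → C:4 H:4 N:2
  (− 3 ring H displaced by substituents)
  + OH → O:1 H:1
  + CH3 → C:1 H:3
  + Cl → Cl:1
Element totals:
  C: 5
  H: 5
  Cl: 1
  N: 2
  O: 1
Molecular formula: C5H5ClN2O.
  M = 5(12.0) + 5(1.007825) + 34.968853 + 2(14.003074) + 15.994915
    = 60.000000 + 5.039125 + 34.968853 + 28.006148 + 15.994915 = 144.009041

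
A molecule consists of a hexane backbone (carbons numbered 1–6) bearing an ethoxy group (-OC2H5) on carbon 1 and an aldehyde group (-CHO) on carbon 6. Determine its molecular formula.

Atom tally by fragment:
  C2H5OCH2 → C:3 H:7 O:1
  CH2 → C:1 H:2
  CH2 → C:1 H:2
  CH2 → C:1 H:2
  CH2 → C:1 H:2
  CH2CHO → C:2 H:3 O:1
Element totals:
  C: 9
  H: 18
  O: 2

C9H18O2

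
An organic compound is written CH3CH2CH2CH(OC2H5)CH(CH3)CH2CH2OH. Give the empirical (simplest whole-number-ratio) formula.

Element totals:
  C: 10
  H: 22
  O: 2
Molecular formula: C10H22O2.
gcd of subscripts = 2; dividing each by 2:
  C: 10/2 = 5
  H: 22/2 = 11
  O: 2/2 = 1

C5H11O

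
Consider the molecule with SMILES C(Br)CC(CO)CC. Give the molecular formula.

C6H13BrO

Atom tally by fragment:
  BrCH2 → C:1 H:2 Br:1
  CH2 → C:1 H:2
  CH(CH2OH) → C:2 H:4 O:1
  CH2 → C:1 H:2
  CH3 → C:1 H:3
Element totals:
  C: 6
  H: 13
  Br: 1
  O: 1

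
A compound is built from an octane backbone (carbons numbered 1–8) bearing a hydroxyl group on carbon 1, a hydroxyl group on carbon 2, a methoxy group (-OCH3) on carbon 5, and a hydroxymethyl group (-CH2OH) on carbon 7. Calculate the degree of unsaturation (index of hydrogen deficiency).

Atom tally by fragment:
  HOCH2 → C:1 H:3 O:1
  CH(OH) → C:1 H:2 O:1
  CH2 → C:1 H:2
  CH2 → C:1 H:2
  CH(OCH3) → C:2 H:4 O:1
  CH2 → C:1 H:2
  CH(CH2OH) → C:2 H:4 O:1
  CH3 → C:1 H:3
Element totals:
  C: 10
  H: 22
  O: 4
Molecular formula: C10H22O4.
DoU = (2C + 2 + N − H − X) / 2 = (2·10 + 2 + 0 − 22 − 0) / 2 = 0.

0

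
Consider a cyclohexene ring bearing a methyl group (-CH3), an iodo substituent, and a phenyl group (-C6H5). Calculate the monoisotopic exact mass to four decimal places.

298.0218

Atom tally by fragment:
  cyclohexene ring core → C:6 H:10
  (− 3 ring H displaced by substituents)
  + CH3 → C:1 H:3
  + I → I:1
  + C6H5 → C:6 H:5
Element totals:
  C: 13
  H: 15
  I: 1
Molecular formula: C13H15I.
  M = 13(12.0) + 15(1.007825) + 126.904472
    = 156.000000 + 15.117375 + 126.904472 = 298.021847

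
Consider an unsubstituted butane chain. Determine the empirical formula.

C2H5

Atom tally by fragment:
  CH3 → C:1 H:3
  CH2 → C:1 H:2
  CH2 → C:1 H:2
  CH3 → C:1 H:3
Element totals:
  C: 4
  H: 10
Molecular formula: C4H10.
gcd of subscripts = 2; dividing each by 2:
  C: 4/2 = 2
  H: 10/2 = 5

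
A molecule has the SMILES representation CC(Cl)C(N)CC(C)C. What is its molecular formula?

C7H16ClN

Atom tally by fragment:
  CH3 → C:1 H:3
  CH(Cl) → C:1 H:1 Cl:1
  CH(NH2) → C:1 H:3 N:1
  CH2 → C:1 H:2
  CH(CH3) → C:2 H:4
  CH3 → C:1 H:3
Element totals:
  C: 7
  H: 16
  Cl: 1
  N: 1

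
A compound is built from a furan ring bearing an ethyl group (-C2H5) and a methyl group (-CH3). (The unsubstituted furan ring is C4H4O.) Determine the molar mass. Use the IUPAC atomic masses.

110.16 g/mol

Atom tally by fragment:
  furan ring core → C:4 H:4 O:1
  (− 2 ring H displaced by substituents)
  + C2H5 → C:2 H:5
  + CH3 → C:1 H:3
Element totals:
  C: 7
  H: 10
  O: 1
Molecular formula: C7H10O.
  M = 7(12.011) + 10(1.008) + 15.999
    = 84.077 + 10.080 + 15.999 = 110.156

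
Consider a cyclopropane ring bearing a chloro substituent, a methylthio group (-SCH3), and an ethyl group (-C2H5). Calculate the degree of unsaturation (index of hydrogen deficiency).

Atom tally by fragment:
  cyclopropane ring core → C:3 H:6
  (− 3 ring H displaced by substituents)
  + Cl → Cl:1
  + SCH3 → C:1 H:3 S:1
  + C2H5 → C:2 H:5
Element totals:
  C: 6
  H: 11
  Cl: 1
  S: 1
Molecular formula: C6H11ClS.
DoU = (2C + 2 + N − H − X) / 2 = (2·6 + 2 + 0 − 11 − 1) / 2 = 1.

1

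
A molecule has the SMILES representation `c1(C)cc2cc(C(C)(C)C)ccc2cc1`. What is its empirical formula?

Atom tally by fragment:
  naphthalene ring system core → C:10 H:8
  (− 2 ring H displaced by substituents)
  + CH3 → C:1 H:3
  + C(CH3)3 → C:4 H:9
Element totals:
  C: 15
  H: 18
Molecular formula: C15H18.
gcd of subscripts = 3; dividing each by 3:
  C: 15/3 = 5
  H: 18/3 = 6

C5H6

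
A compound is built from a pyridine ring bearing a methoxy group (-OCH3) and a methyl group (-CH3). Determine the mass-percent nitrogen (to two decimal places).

Atom tally by fragment:
  pyridine ring core → C:5 H:5 N:1
  (− 2 ring H displaced by substituents)
  + OCH3 → C:1 H:3 O:1
  + CH3 → C:1 H:3
Element totals:
  C: 7
  H: 9
  N: 1
  O: 1
Molecular formula: C7H9NO.
Molar mass = 123.155 g/mol.
Mass from N: 1 × 14.007 = 14.007 g/mol.
%N = 14.007 / 123.155 × 100 = 11.37%.

11.37%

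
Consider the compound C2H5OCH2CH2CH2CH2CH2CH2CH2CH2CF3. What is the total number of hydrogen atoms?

Element totals:
  C: 11
  H: 21
  F: 3
  O: 1

21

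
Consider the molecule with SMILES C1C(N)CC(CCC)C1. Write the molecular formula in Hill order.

Atom tally by fragment:
  cyclopentane ring core → C:5 H:10
  (− 2 ring H displaced by substituents)
  + NH2 → N:1 H:2
  + CH2CH2CH3 → C:3 H:7
Element totals:
  C: 8
  H: 17
  N: 1

C8H17N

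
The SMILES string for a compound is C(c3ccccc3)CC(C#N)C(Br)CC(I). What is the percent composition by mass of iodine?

32.37%

Atom tally by fragment:
  C6H5CH2 → C:7 H:7
  CH2 → C:1 H:2
  CH(CN) → C:2 H:1 N:1
  CH(Br) → C:1 H:1 Br:1
  CH2 → C:1 H:2
  CH2I → C:1 H:2 I:1
Element totals:
  C: 13
  H: 15
  Br: 1
  I: 1
  N: 1
Molecular formula: C13H15BrIN.
Molar mass = 392.078 g/mol.
Mass from I: 1 × 126.904 = 126.904 g/mol.
%I = 126.904 / 392.078 × 100 = 32.37%.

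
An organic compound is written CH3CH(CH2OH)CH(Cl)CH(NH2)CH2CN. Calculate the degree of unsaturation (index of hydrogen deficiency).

2

Element totals:
  C: 7
  H: 13
  Cl: 1
  N: 2
  O: 1
Molecular formula: C7H13ClN2O.
DoU = (2C + 2 + N − H − X) / 2 = (2·7 + 2 + 2 − 13 − 1) / 2 = 2.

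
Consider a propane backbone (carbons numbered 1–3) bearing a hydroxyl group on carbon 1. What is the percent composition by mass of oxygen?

26.62%

Atom tally by fragment:
  HOCH2 → C:1 H:3 O:1
  CH2 → C:1 H:2
  CH3 → C:1 H:3
Element totals:
  C: 3
  H: 8
  O: 1
Molecular formula: C3H8O.
Molar mass = 60.096 g/mol.
Mass from O: 1 × 15.999 = 15.999 g/mol.
%O = 15.999 / 60.096 × 100 = 26.62%.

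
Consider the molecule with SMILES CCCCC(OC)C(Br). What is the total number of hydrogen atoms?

15

Atom tally by fragment:
  CH3 → C:1 H:3
  CH2 → C:1 H:2
  CH2 → C:1 H:2
  CH2 → C:1 H:2
  CH(OCH3) → C:2 H:4 O:1
  CH2Br → C:1 H:2 Br:1
Element totals:
  C: 7
  H: 15
  Br: 1
  O: 1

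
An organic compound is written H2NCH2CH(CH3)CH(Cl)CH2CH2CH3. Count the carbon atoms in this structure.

Element totals:
  C: 7
  H: 16
  Cl: 1
  N: 1

7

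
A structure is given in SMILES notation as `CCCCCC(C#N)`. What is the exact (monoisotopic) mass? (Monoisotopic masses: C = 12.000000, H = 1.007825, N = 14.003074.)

Atom tally by fragment:
  CH3 → C:1 H:3
  CH2 → C:1 H:2
  CH2 → C:1 H:2
  CH2 → C:1 H:2
  CH2 → C:1 H:2
  CH2CN → C:2 H:2 N:1
Element totals:
  C: 7
  H: 13
  N: 1
Molecular formula: C7H13N.
  M = 7(12.0) + 13(1.007825) + 14.003074
    = 84.000000 + 13.101725 + 14.003074 = 111.104799

111.1048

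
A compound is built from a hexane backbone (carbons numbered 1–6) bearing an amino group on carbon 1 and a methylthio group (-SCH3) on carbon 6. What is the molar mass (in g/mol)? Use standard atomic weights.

147.28 g/mol

Atom tally by fragment:
  H2NCH2 → C:1 H:4 N:1
  CH2 → C:1 H:2
  CH2 → C:1 H:2
  CH2 → C:1 H:2
  CH2 → C:1 H:2
  CH2SCH3 → C:2 H:5 S:1
Element totals:
  C: 7
  H: 17
  N: 1
  S: 1
Molecular formula: C7H17NS.
  M = 7(12.011) + 17(1.008) + 14.007 + 32.06
    = 84.077 + 17.136 + 14.007 + 32.060 = 147.280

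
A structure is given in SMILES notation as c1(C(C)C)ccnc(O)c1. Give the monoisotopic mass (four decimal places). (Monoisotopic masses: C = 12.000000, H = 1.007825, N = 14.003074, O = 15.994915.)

137.0841

Atom tally by fragment:
  pyridine ring core → C:5 H:5 N:1
  (− 2 ring H displaced by substituents)
  + CH(CH3)2 → C:3 H:7
  + OH → O:1 H:1
Element totals:
  C: 8
  H: 11
  N: 1
  O: 1
Molecular formula: C8H11NO.
  M = 8(12.0) + 11(1.007825) + 14.003074 + 15.994915
    = 96.000000 + 11.086075 + 14.003074 + 15.994915 = 137.084064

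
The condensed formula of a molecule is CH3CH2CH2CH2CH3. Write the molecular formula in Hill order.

Element totals:
  C: 5
  H: 12

C5H12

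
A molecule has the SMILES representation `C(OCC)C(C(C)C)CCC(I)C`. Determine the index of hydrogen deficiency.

0

Atom tally by fragment:
  C2H5OCH2 → C:3 H:7 O:1
  CH(CH(CH3)2) → C:4 H:8
  CH2 → C:1 H:2
  CH2 → C:1 H:2
  CH(I) → C:1 H:1 I:1
  CH3 → C:1 H:3
Element totals:
  C: 11
  H: 23
  I: 1
  O: 1
Molecular formula: C11H23IO.
DoU = (2C + 2 + N − H − X) / 2 = (2·11 + 2 + 0 − 23 − 1) / 2 = 0.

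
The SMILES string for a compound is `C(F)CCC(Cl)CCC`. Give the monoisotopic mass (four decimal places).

Atom tally by fragment:
  FCH2 → C:1 H:2 F:1
  CH2 → C:1 H:2
  CH2 → C:1 H:2
  CH(Cl) → C:1 H:1 Cl:1
  CH2 → C:1 H:2
  CH2 → C:1 H:2
  CH3 → C:1 H:3
Element totals:
  C: 7
  H: 14
  Cl: 1
  F: 1
Molecular formula: C7H14ClF.
  M = 7(12.0) + 14(1.007825) + 34.968853 + 18.998403
    = 84.000000 + 14.109550 + 34.968853 + 18.998403 = 152.076806

152.0768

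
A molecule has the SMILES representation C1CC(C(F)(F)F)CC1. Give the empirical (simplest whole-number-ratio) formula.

Atom tally by fragment:
  cyclopentane ring core → C:5 H:10
  (− 1 ring H displaced by substituents)
  + CF3 → C:1 F:3
Element totals:
  C: 6
  H: 9
  F: 3
Molecular formula: C6H9F3.
gcd of subscripts = 3; dividing each by 3:
  C: 6/3 = 2
  F: 3/3 = 1
  H: 9/3 = 3

C2H3F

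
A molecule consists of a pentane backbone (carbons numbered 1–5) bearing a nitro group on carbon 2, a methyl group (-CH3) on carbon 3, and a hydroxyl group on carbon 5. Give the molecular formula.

C6H13NO3

Atom tally by fragment:
  CH3 → C:1 H:3
  CH(NO2) → C:1 H:1 N:1 O:2
  CH(CH3) → C:2 H:4
  CH2 → C:1 H:2
  CH2OH → C:1 H:3 O:1
Element totals:
  C: 6
  H: 13
  N: 1
  O: 3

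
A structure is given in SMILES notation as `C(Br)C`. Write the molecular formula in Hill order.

C2H5Br

Atom tally by fragment:
  BrCH2 → C:1 H:2 Br:1
  CH3 → C:1 H:3
Element totals:
  C: 2
  H: 5
  Br: 1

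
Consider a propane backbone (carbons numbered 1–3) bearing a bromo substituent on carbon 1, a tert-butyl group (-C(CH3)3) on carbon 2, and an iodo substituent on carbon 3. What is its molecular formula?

Atom tally by fragment:
  BrCH2 → C:1 H:2 Br:1
  CH(C(CH3)3) → C:5 H:10
  CH2I → C:1 H:2 I:1
Element totals:
  C: 7
  H: 14
  Br: 1
  I: 1

C7H14BrI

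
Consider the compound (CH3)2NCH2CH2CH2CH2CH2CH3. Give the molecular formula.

C8H19N

Element totals:
  C: 8
  H: 19
  N: 1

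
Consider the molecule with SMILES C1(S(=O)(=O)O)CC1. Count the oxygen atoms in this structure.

Atom tally by fragment:
  cyclopropane ring core → C:3 H:6
  (− 1 ring H displaced by substituents)
  + SO3H → S:1 O:3 H:1
Element totals:
  C: 3
  H: 6
  O: 3
  S: 1

3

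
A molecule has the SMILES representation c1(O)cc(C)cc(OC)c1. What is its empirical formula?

Atom tally by fragment:
  benzene ring core → C:6 H:6
  (− 3 ring H displaced by substituents)
  + OH → O:1 H:1
  + CH3 → C:1 H:3
  + OCH3 → C:1 H:3 O:1
Element totals:
  C: 8
  H: 10
  O: 2
Molecular formula: C8H10O2.
gcd of subscripts = 2; dividing each by 2:
  C: 8/2 = 4
  H: 10/2 = 5
  O: 2/2 = 1

C4H5O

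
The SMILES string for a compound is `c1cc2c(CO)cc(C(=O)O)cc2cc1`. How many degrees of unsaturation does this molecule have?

Atom tally by fragment:
  naphthalene ring system core → C:10 H:8
  (− 2 ring H displaced by substituents)
  + CH2OH → C:1 H:3 O:1
  + COOH → C:1 H:1 O:2
Element totals:
  C: 12
  H: 10
  O: 3
Molecular formula: C12H10O3.
DoU = (2C + 2 + N − H − X) / 2 = (2·12 + 2 + 0 − 10 − 0) / 2 = 8.

8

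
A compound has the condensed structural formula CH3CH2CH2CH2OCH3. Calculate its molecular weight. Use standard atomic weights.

Element totals:
  C: 5
  H: 12
  O: 1
Molecular formula: C5H12O.
  M = 5(12.011) + 12(1.008) + 15.999
    = 60.055 + 12.096 + 15.999 = 88.150

88.15 g/mol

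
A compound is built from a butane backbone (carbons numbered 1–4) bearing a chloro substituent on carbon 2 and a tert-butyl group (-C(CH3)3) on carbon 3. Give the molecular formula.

C8H17Cl

Atom tally by fragment:
  CH3 → C:1 H:3
  CH(Cl) → C:1 H:1 Cl:1
  CH(C(CH3)3) → C:5 H:10
  CH3 → C:1 H:3
Element totals:
  C: 8
  H: 17
  Cl: 1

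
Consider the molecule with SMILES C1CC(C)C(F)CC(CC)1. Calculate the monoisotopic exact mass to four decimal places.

144.1314

Atom tally by fragment:
  cyclohexane ring core → C:6 H:12
  (− 3 ring H displaced by substituents)
  + CH3 → C:1 H:3
  + F → F:1
  + C2H5 → C:2 H:5
Element totals:
  C: 9
  H: 17
  F: 1
Molecular formula: C9H17F.
  M = 9(12.0) + 17(1.007825) + 18.998403
    = 108.000000 + 17.133025 + 18.998403 = 144.131428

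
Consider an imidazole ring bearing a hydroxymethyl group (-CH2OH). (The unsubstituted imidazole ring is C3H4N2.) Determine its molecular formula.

C4H6N2O

Atom tally by fragment:
  imidazole ring core → C:3 H:4 N:2
  (− 1 ring H displaced by substituents)
  + CH2OH → C:1 H:3 O:1
Element totals:
  C: 4
  H: 6
  N: 2
  O: 1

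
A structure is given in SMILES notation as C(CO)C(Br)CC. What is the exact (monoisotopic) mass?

165.9993

Atom tally by fragment:
  HOCH2CH2 → C:2 H:5 O:1
  CH(Br) → C:1 H:1 Br:1
  CH2 → C:1 H:2
  CH3 → C:1 H:3
Element totals:
  C: 5
  H: 11
  Br: 1
  O: 1
Molecular formula: C5H11BrO.
  M = 5(12.0) + 11(1.007825) + 78.918338 + 15.994915
    = 60.000000 + 11.086075 + 78.918338 + 15.994915 = 165.999328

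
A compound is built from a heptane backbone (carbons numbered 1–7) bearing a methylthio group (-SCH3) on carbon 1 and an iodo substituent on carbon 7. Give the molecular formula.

Atom tally by fragment:
  CH3SCH2 → C:2 H:5 S:1
  CH2 → C:1 H:2
  CH2 → C:1 H:2
  CH2 → C:1 H:2
  CH2 → C:1 H:2
  CH2 → C:1 H:2
  CH2I → C:1 H:2 I:1
Element totals:
  C: 8
  H: 17
  I: 1
  S: 1

C8H17IS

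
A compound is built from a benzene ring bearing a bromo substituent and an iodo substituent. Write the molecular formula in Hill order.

C6H4BrI

Atom tally by fragment:
  benzene ring core → C:6 H:6
  (− 2 ring H displaced by substituents)
  + Br → Br:1
  + I → I:1
Element totals:
  C: 6
  H: 4
  Br: 1
  I: 1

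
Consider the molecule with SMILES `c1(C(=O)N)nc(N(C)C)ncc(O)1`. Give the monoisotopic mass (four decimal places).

Atom tally by fragment:
  pyrimidine ring core → C:4 H:4 N:2
  (− 3 ring H displaced by substituents)
  + CONH2 → C:1 H:2 O:1 N:1
  + N(CH3)2 → N:1 C:2 H:6
  + OH → O:1 H:1
Element totals:
  C: 7
  H: 10
  N: 4
  O: 2
Molecular formula: C7H10N4O2.
  M = 7(12.0) + 10(1.007825) + 4(14.003074) + 2(15.994915)
    = 84.000000 + 10.078250 + 56.012296 + 31.989830 = 182.080376

182.0804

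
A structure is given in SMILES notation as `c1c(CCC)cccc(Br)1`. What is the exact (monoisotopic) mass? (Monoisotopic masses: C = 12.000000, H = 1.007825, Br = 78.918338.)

Atom tally by fragment:
  benzene ring core → C:6 H:6
  (− 2 ring H displaced by substituents)
  + CH2CH2CH3 → C:3 H:7
  + Br → Br:1
Element totals:
  C: 9
  H: 11
  Br: 1
Molecular formula: C9H11Br.
  M = 9(12.0) + 11(1.007825) + 78.918338
    = 108.000000 + 11.086075 + 78.918338 = 198.004413

198.0044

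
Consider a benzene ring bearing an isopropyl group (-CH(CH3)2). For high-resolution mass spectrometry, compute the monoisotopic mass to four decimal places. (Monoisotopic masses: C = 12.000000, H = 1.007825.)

120.0939

Atom tally by fragment:
  benzene ring core → C:6 H:6
  (− 1 ring H displaced by substituents)
  + CH(CH3)2 → C:3 H:7
Element totals:
  C: 9
  H: 12
Molecular formula: C9H12.
  M = 9(12.0) + 12(1.007825)
    = 108.000000 + 12.093900 = 120.093900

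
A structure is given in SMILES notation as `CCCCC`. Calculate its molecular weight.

72.15 g/mol

Atom tally by fragment:
  CH3 → C:1 H:3
  CH2 → C:1 H:2
  CH2 → C:1 H:2
  CH2 → C:1 H:2
  CH3 → C:1 H:3
Element totals:
  C: 5
  H: 12
Molecular formula: C5H12.
  M = 5(12.011) + 12(1.008)
    = 60.055 + 12.096 = 72.151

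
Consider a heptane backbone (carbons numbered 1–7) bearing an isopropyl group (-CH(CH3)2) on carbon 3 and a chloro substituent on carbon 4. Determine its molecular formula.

C10H21Cl

Atom tally by fragment:
  CH3 → C:1 H:3
  CH2 → C:1 H:2
  CH(CH(CH3)2) → C:4 H:8
  CH(Cl) → C:1 H:1 Cl:1
  CH2 → C:1 H:2
  CH2 → C:1 H:2
  CH3 → C:1 H:3
Element totals:
  C: 10
  H: 21
  Cl: 1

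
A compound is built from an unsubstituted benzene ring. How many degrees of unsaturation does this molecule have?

4

Atom tally by fragment:
  benzene ring core → C:6 H:6
Element totals:
  C: 6
  H: 6
Molecular formula: C6H6.
DoU = (2C + 2 + N − H − X) / 2 = (2·6 + 2 + 0 − 6 − 0) / 2 = 4.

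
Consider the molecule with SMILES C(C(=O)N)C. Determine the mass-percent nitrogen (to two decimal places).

19.16%

Atom tally by fragment:
  H2NOCCH2 → C:2 H:4 O:1 N:1
  CH3 → C:1 H:3
Element totals:
  C: 3
  H: 7
  N: 1
  O: 1
Molecular formula: C3H7NO.
Molar mass = 73.095 g/mol.
Mass from N: 1 × 14.007 = 14.007 g/mol.
%N = 14.007 / 73.095 × 100 = 19.16%.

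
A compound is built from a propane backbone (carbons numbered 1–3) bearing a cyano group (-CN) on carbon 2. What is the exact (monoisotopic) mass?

Atom tally by fragment:
  CH3 → C:1 H:3
  CH(CN) → C:2 H:1 N:1
  CH3 → C:1 H:3
Element totals:
  C: 4
  H: 7
  N: 1
Molecular formula: C4H7N.
  M = 4(12.0) + 7(1.007825) + 14.003074
    = 48.000000 + 7.054775 + 14.003074 = 69.057849

69.0578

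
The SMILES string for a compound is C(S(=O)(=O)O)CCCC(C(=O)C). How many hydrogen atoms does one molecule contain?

14

Atom tally by fragment:
  HO3SCH2 → C:1 H:3 S:1 O:3
  CH2 → C:1 H:2
  CH2 → C:1 H:2
  CH2 → C:1 H:2
  CH2COCH3 → C:3 H:5 O:1
Element totals:
  C: 7
  H: 14
  O: 4
  S: 1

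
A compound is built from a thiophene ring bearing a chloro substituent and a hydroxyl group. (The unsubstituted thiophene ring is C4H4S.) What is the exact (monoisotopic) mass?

Atom tally by fragment:
  thiophene ring core → C:4 H:4 S:1
  (− 2 ring H displaced by substituents)
  + Cl → Cl:1
  + OH → O:1 H:1
Element totals:
  C: 4
  H: 3
  Cl: 1
  O: 1
  S: 1
Molecular formula: C4H3ClOS.
  M = 4(12.0) + 3(1.007825) + 34.968853 + 15.994915 + 31.972071
    = 48.000000 + 3.023475 + 34.968853 + 15.994915 + 31.972071 = 133.959314

133.9593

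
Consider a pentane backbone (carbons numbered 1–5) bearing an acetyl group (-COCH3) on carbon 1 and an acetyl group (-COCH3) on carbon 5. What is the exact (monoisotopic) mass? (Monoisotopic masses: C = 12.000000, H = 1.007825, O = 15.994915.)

Atom tally by fragment:
  CH3COCH2 → C:3 H:5 O:1
  CH2 → C:1 H:2
  CH2 → C:1 H:2
  CH2 → C:1 H:2
  CH2COCH3 → C:3 H:5 O:1
Element totals:
  C: 9
  H: 16
  O: 2
Molecular formula: C9H16O2.
  M = 9(12.0) + 16(1.007825) + 2(15.994915)
    = 108.000000 + 16.125200 + 31.989830 = 156.115030

156.1150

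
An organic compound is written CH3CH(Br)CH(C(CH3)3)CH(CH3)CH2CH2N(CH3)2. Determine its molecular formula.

Atom tally by fragment:
  CH3 → C:1 H:3
  CH(Br) → C:1 H:1 Br:1
  CH(C(CH3)3) → C:5 H:10
  CH(CH3) → C:2 H:4
  CH2 → C:1 H:2
  CH2N(CH3)2 → C:3 H:8 N:1
Element totals:
  C: 13
  H: 28
  Br: 1
  N: 1

C13H28BrN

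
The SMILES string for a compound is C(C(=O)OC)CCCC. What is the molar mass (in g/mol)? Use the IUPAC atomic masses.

Atom tally by fragment:
  CH3OOCCH2 → C:3 H:5 O:2
  CH2 → C:1 H:2
  CH2 → C:1 H:2
  CH2 → C:1 H:2
  CH3 → C:1 H:3
Element totals:
  C: 7
  H: 14
  O: 2
Molecular formula: C7H14O2.
  M = 7(12.011) + 14(1.008) + 2(15.999)
    = 84.077 + 14.112 + 31.998 = 130.187

130.19 g/mol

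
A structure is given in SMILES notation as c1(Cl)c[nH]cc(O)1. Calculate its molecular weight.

Atom tally by fragment:
  pyrrole ring core → C:4 H:5 N:1
  (− 2 ring H displaced by substituents)
  + Cl → Cl:1
  + OH → O:1 H:1
Element totals:
  C: 4
  H: 4
  Cl: 1
  N: 1
  O: 1
Molecular formula: C4H4ClNO.
  M = 4(12.011) + 4(1.008) + 35.45 + 14.007 + 15.999
    = 48.044 + 4.032 + 35.450 + 14.007 + 15.999 = 117.532

117.53 g/mol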